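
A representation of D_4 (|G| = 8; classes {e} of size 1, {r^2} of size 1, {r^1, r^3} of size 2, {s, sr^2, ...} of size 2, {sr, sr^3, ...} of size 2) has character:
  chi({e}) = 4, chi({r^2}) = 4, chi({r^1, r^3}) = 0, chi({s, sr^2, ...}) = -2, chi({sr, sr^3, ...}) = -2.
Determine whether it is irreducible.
Not irreducible (reducible): <chi, chi> = 6 > 1.

Proof sketch: <chi, chi> = (1/|G|) sum_C |C| * |chi(C)|^2 = (1/8)[1*|4|^2 + 1*|4|^2 + 2*|0|^2 + 2*|-2|^2 + 2*|-2|^2]
  = (1/8)[(16) + (16) + (0) + (8) + (8)] = 48/8 = 6.
A character is irreducible iff <chi, chi> = 1, so this representation is reducible.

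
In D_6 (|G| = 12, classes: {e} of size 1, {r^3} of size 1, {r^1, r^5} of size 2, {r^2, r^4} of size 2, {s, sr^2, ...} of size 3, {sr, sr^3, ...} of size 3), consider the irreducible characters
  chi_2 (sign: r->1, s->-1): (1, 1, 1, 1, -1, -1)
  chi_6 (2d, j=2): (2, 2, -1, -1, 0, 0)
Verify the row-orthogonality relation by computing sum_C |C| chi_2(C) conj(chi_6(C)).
Sum = 0; so <chi_2, chi_6> = 0 (distinct irreducibles are orthogonal).

Why: Compute term by term over conjugacy classes (|C| * chi_2(C) * conj(chi_6(C))):
  1*(1)*conj(2) + 1*(1)*conj(2) + 2*(1)*conj(-1) + 2*(1)*conj(-1) + 3*(-1)*conj(0) + 3*(-1)*conj(0)
  = (2) + (2) + (-2) + (-2) + (0) + (0)
  = 0.
Dividing by |G| = 12 gives 0/12 = 0, matching the row-orthogonality relation <chi_2, chi_6> = [chi_2 = chi_6].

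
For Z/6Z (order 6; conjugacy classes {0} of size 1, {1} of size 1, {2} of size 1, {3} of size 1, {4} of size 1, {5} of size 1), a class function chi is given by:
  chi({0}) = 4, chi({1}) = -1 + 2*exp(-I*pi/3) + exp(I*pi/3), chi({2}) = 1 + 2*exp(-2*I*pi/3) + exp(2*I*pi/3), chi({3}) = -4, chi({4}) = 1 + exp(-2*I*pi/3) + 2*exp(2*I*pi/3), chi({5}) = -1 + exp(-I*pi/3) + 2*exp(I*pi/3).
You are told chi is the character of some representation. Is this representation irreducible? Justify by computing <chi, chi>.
Not irreducible (reducible): <chi, chi> = 6 > 1.

Details: <chi, chi> = (1/|G|) sum_C |C| * |chi(C)|^2 = (1/6)[1*|4|^2 + 1*|-1 + 2*exp(-I*pi/3) + exp(I*pi/3)|^2 + 1*|1 + 2*exp(-2*I*pi/3) + exp(2*I*pi/3)|^2 + 1*|-4|^2 + 1*|1 + exp(-2*I*pi/3) + 2*exp(2*I*pi/3)|^2 + 1*|-1 + exp(-I*pi/3) + 2*exp(I*pi/3)|^2]
  = (1/6)[(16) + (1) + (1) + (16) + (1) + (1)] = 36/6 = 6.
(Exp terms are combined using exp(i*s)*conj(exp(i*t)) = exp(i*(s-t)), and sums of them are collapsed using the identity that for every m > 1 the m distinct m-th roots of unity sum to 0, e.g. 1 + exp(2*I*pi/3) + exp(-2*I*pi/3) = 0.)
A character is irreducible iff <chi, chi> = 1, so this representation is reducible.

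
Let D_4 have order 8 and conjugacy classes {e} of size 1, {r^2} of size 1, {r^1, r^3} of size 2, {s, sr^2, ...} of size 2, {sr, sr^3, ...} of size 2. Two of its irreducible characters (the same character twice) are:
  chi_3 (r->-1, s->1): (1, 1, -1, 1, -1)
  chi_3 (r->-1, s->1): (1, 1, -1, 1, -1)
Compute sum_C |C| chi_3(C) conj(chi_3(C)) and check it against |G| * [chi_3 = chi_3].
Sum = 8 = |G| = 8; so <chi_3, chi_3> = 1 (norm-1 confirms irreducibility).

Justification: Compute term by term over conjugacy classes (|C| * chi_3(C) * conj(chi_3(C))):
  1*(1)*conj(1) + 1*(1)*conj(1) + 2*(-1)*conj(-1) + 2*(1)*conj(1) + 2*(-1)*conj(-1)
  = (1) + (1) + (2) + (2) + (2)
  = 8.
Dividing by |G| = 8 gives 8/8 = 1, matching the row-orthogonality relation <chi_3, chi_3> = [chi_3 = chi_3].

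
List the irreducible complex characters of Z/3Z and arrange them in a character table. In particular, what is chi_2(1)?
Character table of Z/3Z (irreps indexed chi_0,...,chi_2 with chi_k(m) = zeta_3^(k*m), zeta_3 = exp(2*pi*i/3)):
  irrep \ class  {0} (size 1)  {1} (size 1)    {2} (size 1)  
  chi_0          1             1               1             
  chi_1          1             exp(2*I*pi/3)   exp(-2*I*pi/3)
  chi_2          1             exp(-2*I*pi/3)  exp(2*I*pi/3) 

Spot check: chi_2(1) = zeta_3^(2*1) = zeta_3^2 = exp(-2*I*pi/3).

Explanation: Z/3Z is abelian, so all 3 irreducible complex representations are 1-dimensional. They are given by chi_k(m) = zeta_3^(k*m) for k = 0,...,2. Row orthogonality: sum_m chi_k(m) conj(chi_l(m)) = 3 * [k = l].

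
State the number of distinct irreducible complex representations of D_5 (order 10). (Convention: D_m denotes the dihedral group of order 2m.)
4

Working: The number of irreducible complex representations of a finite group equals its number of conjugacy classes. D_5 has 4 conjugacy classes ((n+3)/2 for n odd), so D_5 (order 10) has exactly 4 irreducible complex representations.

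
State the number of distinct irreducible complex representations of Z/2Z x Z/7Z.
14

The number of irreducible complex representations of a finite group equals its number of conjugacy classes. Z/2Z x Z/7Z is abelian of order 14, so every element is its own conjugacy class: 14 classes, so Z/2Z x Z/7Z (order 14) has exactly 14 irreducible complex representations.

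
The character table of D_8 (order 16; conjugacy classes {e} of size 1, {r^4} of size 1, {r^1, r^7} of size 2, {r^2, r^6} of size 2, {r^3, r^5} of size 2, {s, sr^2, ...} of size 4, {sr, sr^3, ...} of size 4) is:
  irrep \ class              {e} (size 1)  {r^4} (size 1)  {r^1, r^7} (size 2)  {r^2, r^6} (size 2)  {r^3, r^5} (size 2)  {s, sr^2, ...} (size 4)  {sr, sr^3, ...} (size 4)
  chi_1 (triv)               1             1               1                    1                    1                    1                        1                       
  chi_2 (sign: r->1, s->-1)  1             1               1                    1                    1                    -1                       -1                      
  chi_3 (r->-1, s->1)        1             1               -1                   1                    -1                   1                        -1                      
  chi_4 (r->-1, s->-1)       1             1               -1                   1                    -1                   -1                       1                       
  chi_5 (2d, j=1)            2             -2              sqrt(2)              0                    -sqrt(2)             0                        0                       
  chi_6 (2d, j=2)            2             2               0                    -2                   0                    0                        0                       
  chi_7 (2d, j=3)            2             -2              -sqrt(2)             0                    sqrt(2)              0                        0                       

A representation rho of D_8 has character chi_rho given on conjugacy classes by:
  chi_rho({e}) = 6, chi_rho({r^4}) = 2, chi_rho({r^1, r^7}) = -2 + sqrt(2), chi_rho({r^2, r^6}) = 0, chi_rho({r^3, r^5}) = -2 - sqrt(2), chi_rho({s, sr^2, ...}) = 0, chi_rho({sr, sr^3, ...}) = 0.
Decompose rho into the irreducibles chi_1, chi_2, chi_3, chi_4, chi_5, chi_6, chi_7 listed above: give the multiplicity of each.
Multiplicities: chi_1: 0, chi_2: 0, chi_3: 1, chi_4: 1, chi_5: 1, chi_6: 1, chi_7: 0.

Solution. Use <chi_rho, chi> = (1/|G|) sum_C |C| * chi_rho(C) * conj(chi(C)) with |G| = 16 for each irreducible chi in the table:
  <chi_rho, chi_1> = (1/16)[1*(6)*conj(1) + 1*(2)*conj(1) + 2*(-2 + sqrt(2))*conj(1) + 2*(0)*conj(1) + 2*(-2 - sqrt(2))*conj(1) + 4*(0)*conj(1) + 4*(0)*conj(1)]
      = (1/16)[(6) + (2) + (-4 + 2*sqrt(2)) + (0) + (-4 - 2*sqrt(2)) + (0) + (0)] = 0/16 = 0
  <chi_rho, chi_2> = (1/16)[1*(6)*conj(1) + 1*(2)*conj(1) + 2*(-2 + sqrt(2))*conj(1) + 2*(0)*conj(1) + 2*(-2 - sqrt(2))*conj(1) + 4*(0)*conj(-1) + 4*(0)*conj(-1)]
      = (1/16)[(6) + (2) + (-4 + 2*sqrt(2)) + (0) + (-4 - 2*sqrt(2)) + (0) + (0)] = 0/16 = 0
  <chi_rho, chi_3> = (1/16)[1*(6)*conj(1) + 1*(2)*conj(1) + 2*(-2 + sqrt(2))*conj(-1) + 2*(0)*conj(1) + 2*(-2 - sqrt(2))*conj(-1) + 4*(0)*conj(1) + 4*(0)*conj(-1)]
      = (1/16)[(6) + (2) + (4 - 2*sqrt(2)) + (0) + (2*sqrt(2) + 4) + (0) + (0)] = 16/16 = 1
  <chi_rho, chi_4> = (1/16)[1*(6)*conj(1) + 1*(2)*conj(1) + 2*(-2 + sqrt(2))*conj(-1) + 2*(0)*conj(1) + 2*(-2 - sqrt(2))*conj(-1) + 4*(0)*conj(-1) + 4*(0)*conj(1)]
      = (1/16)[(6) + (2) + (4 - 2*sqrt(2)) + (0) + (2*sqrt(2) + 4) + (0) + (0)] = 16/16 = 1
  <chi_rho, chi_5> = (1/16)[1*(6)*conj(2) + 1*(2)*conj(-2) + 2*(-2 + sqrt(2))*conj(sqrt(2)) + 2*(0)*conj(0) + 2*(-2 - sqrt(2))*conj(-sqrt(2)) + 4*(0)*conj(0) + 4*(0)*conj(0)]
      = (1/16)[(12) + (-4) + (4 - 4*sqrt(2)) + (0) + (4 + 4*sqrt(2)) + (0) + (0)] = 16/16 = 1
  <chi_rho, chi_6> = (1/16)[1*(6)*conj(2) + 1*(2)*conj(2) + 2*(-2 + sqrt(2))*conj(0) + 2*(0)*conj(-2) + 2*(-2 - sqrt(2))*conj(0) + 4*(0)*conj(0) + 4*(0)*conj(0)]
      = (1/16)[(12) + (4) + (0) + (0) + (0) + (0) + (0)] = 16/16 = 1
  <chi_rho, chi_7> = (1/16)[1*(6)*conj(2) + 1*(2)*conj(-2) + 2*(-2 + sqrt(2))*conj(-sqrt(2)) + 2*(0)*conj(0) + 2*(-2 - sqrt(2))*conj(sqrt(2)) + 4*(0)*conj(0) + 4*(0)*conj(0)]
      = (1/16)[(12) + (-4) + (-4 + 4*sqrt(2)) + (0) + (-4*sqrt(2) - 4) + (0) + (0)] = 0/16 = 0
Dimension check: dim(rho) = sum (mult * dim) = 0*1 + 0*1 + 1*1 + 1*1 + 1*2 + 1*2 + 0*2 = 6 = chi_rho(e) = 6.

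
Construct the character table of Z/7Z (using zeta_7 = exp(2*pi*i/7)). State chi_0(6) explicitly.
Character table of Z/7Z (irreps indexed chi_0,...,chi_6 with chi_k(m) = zeta_7^(k*m), zeta_7 = exp(2*pi*i/7)):
  irrep \ class  {0} (size 1)  {1} (size 1)    {2} (size 1)    {3} (size 1)    {4} (size 1)    {5} (size 1)    {6} (size 1)  
  chi_0          1             1               1               1               1               1               1             
  chi_1          1             exp(2*I*pi/7)   exp(4*I*pi/7)   exp(6*I*pi/7)   exp(-6*I*pi/7)  exp(-4*I*pi/7)  exp(-2*I*pi/7)
  chi_2          1             exp(4*I*pi/7)   exp(-6*I*pi/7)  exp(-2*I*pi/7)  exp(2*I*pi/7)   exp(6*I*pi/7)   exp(-4*I*pi/7)
  chi_3          1             exp(6*I*pi/7)   exp(-2*I*pi/7)  exp(4*I*pi/7)   exp(-4*I*pi/7)  exp(2*I*pi/7)   exp(-6*I*pi/7)
  chi_4          1             exp(-6*I*pi/7)  exp(2*I*pi/7)   exp(-4*I*pi/7)  exp(4*I*pi/7)   exp(-2*I*pi/7)  exp(6*I*pi/7) 
  chi_5          1             exp(-4*I*pi/7)  exp(6*I*pi/7)   exp(2*I*pi/7)   exp(-2*I*pi/7)  exp(-6*I*pi/7)  exp(4*I*pi/7) 
  chi_6          1             exp(-2*I*pi/7)  exp(-4*I*pi/7)  exp(-6*I*pi/7)  exp(6*I*pi/7)   exp(4*I*pi/7)   exp(2*I*pi/7) 

Spot check: chi_0(6) = zeta_7^(0*6) = zeta_7^0 = 1.

Argument: Z/7Z is abelian, so all 7 irreducible complex representations are 1-dimensional. They are given by chi_k(m) = zeta_7^(k*m) for k = 0,...,6. Row orthogonality: sum_m chi_k(m) conj(chi_l(m)) = 7 * [k = l].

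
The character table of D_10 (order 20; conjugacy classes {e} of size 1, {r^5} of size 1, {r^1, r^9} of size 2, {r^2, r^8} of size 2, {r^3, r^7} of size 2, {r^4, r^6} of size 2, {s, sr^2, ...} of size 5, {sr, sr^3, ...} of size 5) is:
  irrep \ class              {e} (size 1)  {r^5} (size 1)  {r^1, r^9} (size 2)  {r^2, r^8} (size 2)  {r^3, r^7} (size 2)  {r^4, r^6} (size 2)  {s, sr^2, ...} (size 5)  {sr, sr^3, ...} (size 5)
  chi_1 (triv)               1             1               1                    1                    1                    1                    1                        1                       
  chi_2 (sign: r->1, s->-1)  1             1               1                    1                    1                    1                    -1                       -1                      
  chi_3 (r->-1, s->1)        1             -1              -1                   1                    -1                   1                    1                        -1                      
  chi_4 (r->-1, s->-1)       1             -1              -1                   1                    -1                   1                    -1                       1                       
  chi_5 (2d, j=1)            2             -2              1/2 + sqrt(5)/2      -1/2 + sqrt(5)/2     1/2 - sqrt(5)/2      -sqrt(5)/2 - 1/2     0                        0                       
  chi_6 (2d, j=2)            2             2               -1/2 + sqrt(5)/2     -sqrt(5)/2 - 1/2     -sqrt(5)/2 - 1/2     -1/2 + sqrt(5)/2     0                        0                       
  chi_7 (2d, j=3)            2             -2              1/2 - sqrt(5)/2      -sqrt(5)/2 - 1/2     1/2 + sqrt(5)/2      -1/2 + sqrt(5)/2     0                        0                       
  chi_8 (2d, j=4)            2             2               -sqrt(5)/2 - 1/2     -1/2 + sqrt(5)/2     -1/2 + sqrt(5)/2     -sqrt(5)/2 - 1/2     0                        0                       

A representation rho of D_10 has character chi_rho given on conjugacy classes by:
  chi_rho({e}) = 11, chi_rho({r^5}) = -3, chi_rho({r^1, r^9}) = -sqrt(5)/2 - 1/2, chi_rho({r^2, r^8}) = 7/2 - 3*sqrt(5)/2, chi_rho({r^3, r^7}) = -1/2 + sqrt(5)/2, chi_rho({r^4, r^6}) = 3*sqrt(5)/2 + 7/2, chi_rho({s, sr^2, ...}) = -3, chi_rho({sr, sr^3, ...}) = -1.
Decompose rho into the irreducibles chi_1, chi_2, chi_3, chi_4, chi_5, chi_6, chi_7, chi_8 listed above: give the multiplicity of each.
Multiplicities: chi_1: 0, chi_2: 2, chi_3: 1, chi_4: 2, chi_5: 0, chi_6: 1, chi_7: 2, chi_8: 0.

Explanation: Use <chi_rho, chi> = (1/|G|) sum_C |C| * chi_rho(C) * conj(chi(C)) with |G| = 20 for each irreducible chi in the table:
  <chi_rho, chi_1> = (1/20)[1*(11)*conj(1) + 1*(-3)*conj(1) + 2*(-sqrt(5)/2 - 1/2)*conj(1) + 2*(7/2 - 3*sqrt(5)/2)*conj(1) + 2*(-1/2 + sqrt(5)/2)*conj(1) + 2*(3*sqrt(5)/2 + 7/2)*conj(1) + 5*(-3)*conj(1) + 5*(-1)*conj(1)]
      = (1/20)[(11) + (-3) + (-sqrt(5) - 1) + (7 - 3*sqrt(5)) + (-1 + sqrt(5)) + (3*sqrt(5) + 7) + (-15) + (-5)] = 0/20 = 0
  <chi_rho, chi_2> = (1/20)[1*(11)*conj(1) + 1*(-3)*conj(1) + 2*(-sqrt(5)/2 - 1/2)*conj(1) + 2*(7/2 - 3*sqrt(5)/2)*conj(1) + 2*(-1/2 + sqrt(5)/2)*conj(1) + 2*(3*sqrt(5)/2 + 7/2)*conj(1) + 5*(-3)*conj(-1) + 5*(-1)*conj(-1)]
      = (1/20)[(11) + (-3) + (-sqrt(5) - 1) + (7 - 3*sqrt(5)) + (-1 + sqrt(5)) + (3*sqrt(5) + 7) + (15) + (5)] = 40/20 = 2
  <chi_rho, chi_3> = (1/20)[1*(11)*conj(1) + 1*(-3)*conj(-1) + 2*(-sqrt(5)/2 - 1/2)*conj(-1) + 2*(7/2 - 3*sqrt(5)/2)*conj(1) + 2*(-1/2 + sqrt(5)/2)*conj(-1) + 2*(3*sqrt(5)/2 + 7/2)*conj(1) + 5*(-3)*conj(1) + 5*(-1)*conj(-1)]
      = (1/20)[(11) + (3) + (1 + sqrt(5)) + (7 - 3*sqrt(5)) + (1 - sqrt(5)) + (3*sqrt(5) + 7) + (-15) + (5)] = 20/20 = 1
  <chi_rho, chi_4> = (1/20)[1*(11)*conj(1) + 1*(-3)*conj(-1) + 2*(-sqrt(5)/2 - 1/2)*conj(-1) + 2*(7/2 - 3*sqrt(5)/2)*conj(1) + 2*(-1/2 + sqrt(5)/2)*conj(-1) + 2*(3*sqrt(5)/2 + 7/2)*conj(1) + 5*(-3)*conj(-1) + 5*(-1)*conj(1)]
      = (1/20)[(11) + (3) + (1 + sqrt(5)) + (7 - 3*sqrt(5)) + (1 - sqrt(5)) + (3*sqrt(5) + 7) + (15) + (-5)] = 40/20 = 2
  <chi_rho, chi_5> = (1/20)[1*(11)*conj(2) + 1*(-3)*conj(-2) + 2*(-sqrt(5)/2 - 1/2)*conj(1/2 + sqrt(5)/2) + 2*(7/2 - 3*sqrt(5)/2)*conj(-1/2 + sqrt(5)/2) + 2*(-1/2 + sqrt(5)/2)*conj(1/2 - sqrt(5)/2) + 2*(3*sqrt(5)/2 + 7/2)*conj(-sqrt(5)/2 - 1/2) + 5*(-3)*conj(0) + 5*(-1)*conj(0)]
      = (1/20)[(22) + (6) + (-3 - sqrt(5)) + (-11 + 5*sqrt(5)) + (-3 + sqrt(5)) + (-5*sqrt(5) - 11) + (0) + (0)] = 0/20 = 0
  <chi_rho, chi_6> = (1/20)[1*(11)*conj(2) + 1*(-3)*conj(2) + 2*(-sqrt(5)/2 - 1/2)*conj(-1/2 + sqrt(5)/2) + 2*(7/2 - 3*sqrt(5)/2)*conj(-sqrt(5)/2 - 1/2) + 2*(-1/2 + sqrt(5)/2)*conj(-sqrt(5)/2 - 1/2) + 2*(3*sqrt(5)/2 + 7/2)*conj(-1/2 + sqrt(5)/2) + 5*(-3)*conj(0) + 5*(-1)*conj(0)]
      = (1/20)[(22) + (-6) + (-2) + (4 - 2*sqrt(5)) + (-2) + (4 + 2*sqrt(5)) + (0) + (0)] = 20/20 = 1
  <chi_rho, chi_7> = (1/20)[1*(11)*conj(2) + 1*(-3)*conj(-2) + 2*(-sqrt(5)/2 - 1/2)*conj(1/2 - sqrt(5)/2) + 2*(7/2 - 3*sqrt(5)/2)*conj(-sqrt(5)/2 - 1/2) + 2*(-1/2 + sqrt(5)/2)*conj(1/2 + sqrt(5)/2) + 2*(3*sqrt(5)/2 + 7/2)*conj(-1/2 + sqrt(5)/2) + 5*(-3)*conj(0) + 5*(-1)*conj(0)]
      = (1/20)[(22) + (6) + (2) + (4 - 2*sqrt(5)) + (2) + (4 + 2*sqrt(5)) + (0) + (0)] = 40/20 = 2
  <chi_rho, chi_8> = (1/20)[1*(11)*conj(2) + 1*(-3)*conj(2) + 2*(-sqrt(5)/2 - 1/2)*conj(-sqrt(5)/2 - 1/2) + 2*(7/2 - 3*sqrt(5)/2)*conj(-1/2 + sqrt(5)/2) + 2*(-1/2 + sqrt(5)/2)*conj(-1/2 + sqrt(5)/2) + 2*(3*sqrt(5)/2 + 7/2)*conj(-sqrt(5)/2 - 1/2) + 5*(-3)*conj(0) + 5*(-1)*conj(0)]
      = (1/20)[(22) + (-6) + (sqrt(5) + 3) + (-11 + 5*sqrt(5)) + (3 - sqrt(5)) + (-5*sqrt(5) - 11) + (0) + (0)] = 0/20 = 0
Dimension check: dim(rho) = sum (mult * dim) = 0*1 + 2*1 + 1*1 + 2*1 + 0*2 + 1*2 + 2*2 + 0*2 = 11 = chi_rho(e) = 11.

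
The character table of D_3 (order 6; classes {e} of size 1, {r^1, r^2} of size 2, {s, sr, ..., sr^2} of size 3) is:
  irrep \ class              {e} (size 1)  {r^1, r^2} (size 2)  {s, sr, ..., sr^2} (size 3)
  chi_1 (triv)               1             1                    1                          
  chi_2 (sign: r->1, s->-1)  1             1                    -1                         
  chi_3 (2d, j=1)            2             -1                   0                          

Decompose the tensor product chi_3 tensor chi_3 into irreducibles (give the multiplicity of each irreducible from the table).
chi_3 tensor chi_3 = chi_1 + chi_2 + chi_3 (all other irreducibles have multiplicity 0).

Argument: The character of a tensor product is the pointwise product (chi_3 * chi_3)(C) = chi_3(C) * chi_3(C):
  {e}: (2)*(2), {r^1, r^2}: (-1)*(-1), {s, sr, ..., sr^2}: (0)*(0)
so (chi_3 * chi_3) takes values
  {e} -> 4, {r^1, r^2} -> 1, {s, sr, ..., sr^2} -> 0.
Now take the inner product of this character with each irreducible chi from the table, <chi_3*chi_3, chi> = (1/6) sum_C |C| (chi_3*chi_3)(C) conj(chi(C)):
  <chi_3*chi_3, chi_1> = (1/6)[1*(4)*conj(1) + 2*(1)*conj(1) + 3*(0)*conj(1)]
      = (1/6)[(4) + (2) + (0)] = 6/6 = 1
  <chi_3*chi_3, chi_2> = (1/6)[1*(4)*conj(1) + 2*(1)*conj(1) + 3*(0)*conj(-1)]
      = (1/6)[(4) + (2) + (0)] = 6/6 = 1
  <chi_3*chi_3, chi_3> = (1/6)[1*(4)*conj(2) + 2*(1)*conj(-1) + 3*(0)*conj(0)]
      = (1/6)[(8) + (-2) + (0)] = 6/6 = 1
Hence the multiplicities are chi_1: 1, chi_2: 1, chi_3: 1. Dimension check: dim(chi_3)*dim(chi_3) = 2*2 = 4 and sum (mult * dim) = 1*1 + 1*1 + 1*2 = 4.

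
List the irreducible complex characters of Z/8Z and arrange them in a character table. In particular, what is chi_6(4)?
Character table of Z/8Z (irreps indexed chi_0,...,chi_7 with chi_k(m) = zeta_8^(k*m), zeta_8 = exp(2*pi*i/8)):
  irrep \ class  {0} (size 1)  {1} (size 1)    {2} (size 1)  {3} (size 1)    {4} (size 1)  {5} (size 1)    {6} (size 1)  {7} (size 1)  
  chi_0          1             1               1             1               1             1               1             1             
  chi_1          1             exp(I*pi/4)     I             exp(3*I*pi/4)   -1            exp(-3*I*pi/4)  -I            exp(-I*pi/4)  
  chi_2          1             I               -1            -I              1             I               -1            -I            
  chi_3          1             exp(3*I*pi/4)   -I            exp(I*pi/4)     -1            exp(-I*pi/4)    I             exp(-3*I*pi/4)
  chi_4          1             -1              1             -1              1             -1              1             -1            
  chi_5          1             exp(-3*I*pi/4)  I             exp(-I*pi/4)    -1            exp(I*pi/4)     -I            exp(3*I*pi/4) 
  chi_6          1             -I              -1            I               1             -I              -1            I             
  chi_7          1             exp(-I*pi/4)    -I            exp(-3*I*pi/4)  -1            exp(3*I*pi/4)   I             exp(I*pi/4)   

Spot check: chi_6(4) = zeta_8^(6*4) = zeta_8^24 = 1.

Z/8Z is abelian, so all 8 irreducible complex representations are 1-dimensional. They are given by chi_k(m) = zeta_8^(k*m) for k = 0,...,7. Row orthogonality: sum_m chi_k(m) conj(chi_l(m)) = 8 * [k = l].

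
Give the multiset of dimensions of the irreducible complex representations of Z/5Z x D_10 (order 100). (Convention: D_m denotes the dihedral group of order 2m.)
Dimensions: 1, 1, 1, 1, 1, 1, 1, 1, 1, 1, 1, 1, 1, 1, 1, 1, 1, 1, 1, 1, 2, 2, 2, 2, 2, 2, 2, 2, 2, 2, 2, 2, 2, 2, 2, 2, 2, 2, 2, 2

Proof sketch: There are 40 irreducibles (= number of conjugacy classes). Their dimensions d_i satisfy sum d_i^2 = |G| = 100: 1 + 1 + 1 + 1 + 1 + 1 + 1 + 1 + 1 + 1 + 1 + 1 + 1 + 1 + 1 + 1 + 1 + 1 + 1 + 1 + 4 + 4 + 4 + 4 + 4 + 4 + 4 + 4 + 4 + 4 + 4 + 4 + 4 + 4 + 4 + 4 + 4 + 4 + 4 + 4 = 100. (For the product with Z/5Z: each of the 5 1-dim characters of Z/5Z tensors with each irrep of D_10, giving 5 copies of each D_10-dimension.)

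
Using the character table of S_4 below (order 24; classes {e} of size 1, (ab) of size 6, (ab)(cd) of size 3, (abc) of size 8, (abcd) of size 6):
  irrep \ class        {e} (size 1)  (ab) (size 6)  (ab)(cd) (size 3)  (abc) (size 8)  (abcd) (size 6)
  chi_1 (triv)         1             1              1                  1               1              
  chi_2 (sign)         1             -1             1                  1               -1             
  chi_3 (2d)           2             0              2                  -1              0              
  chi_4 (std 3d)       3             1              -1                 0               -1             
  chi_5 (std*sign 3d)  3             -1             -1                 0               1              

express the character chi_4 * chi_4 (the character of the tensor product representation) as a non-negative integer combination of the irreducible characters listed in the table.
chi_4 tensor chi_4 = chi_1 + chi_3 + chi_4 + chi_5 (all other irreducibles have multiplicity 0).

Reasoning: The character of a tensor product is the pointwise product (chi_4 * chi_4)(C) = chi_4(C) * chi_4(C):
  {e}: (3)*(3), (ab): (1)*(1), (ab)(cd): (-1)*(-1), (abc): (0)*(0), (abcd): (-1)*(-1)
so (chi_4 * chi_4) takes values
  {e} -> 9, (ab) -> 1, (ab)(cd) -> 1, (abc) -> 0, (abcd) -> 1.
Now take the inner product of this character with each irreducible chi from the table, <chi_4*chi_4, chi> = (1/24) sum_C |C| (chi_4*chi_4)(C) conj(chi(C)):
  <chi_4*chi_4, chi_1> = (1/24)[1*(9)*conj(1) + 6*(1)*conj(1) + 3*(1)*conj(1) + 8*(0)*conj(1) + 6*(1)*conj(1)]
      = (1/24)[(9) + (6) + (3) + (0) + (6)] = 24/24 = 1
  <chi_4*chi_4, chi_2> = (1/24)[1*(9)*conj(1) + 6*(1)*conj(-1) + 3*(1)*conj(1) + 8*(0)*conj(1) + 6*(1)*conj(-1)]
      = (1/24)[(9) + (-6) + (3) + (0) + (-6)] = 0/24 = 0
  <chi_4*chi_4, chi_3> = (1/24)[1*(9)*conj(2) + 6*(1)*conj(0) + 3*(1)*conj(2) + 8*(0)*conj(-1) + 6*(1)*conj(0)]
      = (1/24)[(18) + (0) + (6) + (0) + (0)] = 24/24 = 1
  <chi_4*chi_4, chi_4> = (1/24)[1*(9)*conj(3) + 6*(1)*conj(1) + 3*(1)*conj(-1) + 8*(0)*conj(0) + 6*(1)*conj(-1)]
      = (1/24)[(27) + (6) + (-3) + (0) + (-6)] = 24/24 = 1
  <chi_4*chi_4, chi_5> = (1/24)[1*(9)*conj(3) + 6*(1)*conj(-1) + 3*(1)*conj(-1) + 8*(0)*conj(0) + 6*(1)*conj(1)]
      = (1/24)[(27) + (-6) + (-3) + (0) + (6)] = 24/24 = 1
Hence the multiplicities are chi_1: 1, chi_3: 1, chi_4: 1, chi_5: 1. Dimension check: dim(chi_4)*dim(chi_4) = 3*3 = 9 and sum (mult * dim) = 1*1 + 1*2 + 1*3 + 1*3 = 9.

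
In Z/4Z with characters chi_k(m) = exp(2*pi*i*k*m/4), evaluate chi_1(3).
chi_1(3) = zeta_4^3 = -I

Derivation: chi_1(3) = zeta_4^(1*3) = zeta_4^3. Since zeta_4^4 = 1, this equals zeta_4^3 = exp(2*pi*i*3/4) = -I.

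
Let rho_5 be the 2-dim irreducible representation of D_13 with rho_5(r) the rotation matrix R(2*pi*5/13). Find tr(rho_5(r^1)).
chi_{rho_5}(r^1) = 2*cos(2*pi*5*1/13) = -2*cos(3*pi/13)

Details: rho_5(r^1) is rotation by angle 2*pi*5*1/13, whose trace is 2*cos(2*pi*5*1/13) = -2*cos(3*pi/13).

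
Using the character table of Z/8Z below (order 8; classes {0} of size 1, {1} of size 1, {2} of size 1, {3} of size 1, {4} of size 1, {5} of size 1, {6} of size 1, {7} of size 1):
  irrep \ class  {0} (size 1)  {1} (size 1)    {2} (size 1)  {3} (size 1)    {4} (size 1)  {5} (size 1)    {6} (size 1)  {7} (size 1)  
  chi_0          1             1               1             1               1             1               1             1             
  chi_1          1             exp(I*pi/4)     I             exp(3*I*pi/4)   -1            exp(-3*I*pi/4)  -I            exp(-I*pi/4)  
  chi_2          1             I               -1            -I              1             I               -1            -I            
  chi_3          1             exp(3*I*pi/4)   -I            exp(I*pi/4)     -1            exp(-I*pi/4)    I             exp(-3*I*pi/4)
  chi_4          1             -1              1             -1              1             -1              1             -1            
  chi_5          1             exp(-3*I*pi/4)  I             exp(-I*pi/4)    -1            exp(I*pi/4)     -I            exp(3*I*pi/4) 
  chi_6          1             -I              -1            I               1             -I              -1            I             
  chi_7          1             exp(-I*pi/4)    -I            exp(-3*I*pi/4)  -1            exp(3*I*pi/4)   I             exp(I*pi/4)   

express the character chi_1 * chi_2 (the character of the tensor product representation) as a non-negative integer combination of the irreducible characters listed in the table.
chi_1 tensor chi_2 = chi_3 (all other irreducibles have multiplicity 0).

The character of a tensor product is the pointwise product (chi_1 * chi_2)(C) = chi_1(C) * chi_2(C):
  {0}: (1)*(1), {1}: (exp(I*pi/4))*(I), {2}: (I)*(-1), {3}: (exp(3*I*pi/4))*(-I), {4}: (-1)*(1), {5}: (exp(-3*I*pi/4))*(I), {6}: (-I)*(-1), {7}: (exp(-I*pi/4))*(-I)
so (chi_1 * chi_2) takes values
  {0} -> 1, {1} -> exp(3*I*pi/4), {2} -> -I, {3} -> -exp(-3*I*pi/4), {4} -> -1, {5} -> exp(-I*pi/4), {6} -> I, {7} -> -exp(I*pi/4).
Now take the inner product of this character with each irreducible chi from the table, <chi_1*chi_2, chi> = (1/8) sum_C |C| (chi_1*chi_2)(C) conj(chi(C)):
  <chi_1*chi_2, chi_0> = (1/8)[1*(1)*conj(1) + 1*(exp(3*I*pi/4))*conj(1) + 1*(-I)*conj(1) + 1*(-exp(-3*I*pi/4))*conj(1) + 1*(-1)*conj(1) + 1*(exp(-I*pi/4))*conj(1) + 1*(I)*conj(1) + 1*(-exp(I*pi/4))*conj(1)]
      = (1/8)[(1) + (exp(3*I*pi/4)) + (-I) + (-exp(-3*I*pi/4)) + (-1) + (exp(-I*pi/4)) + (I) + (-exp(I*pi/4))] = 0/8 = 0
  <chi_1*chi_2, chi_1> = (1/8)[1*(1)*conj(1) + 1*(exp(3*I*pi/4))*conj(exp(I*pi/4)) + 1*(-I)*conj(I) + 1*(-exp(-3*I*pi/4))*conj(exp(3*I*pi/4)) + 1*(-1)*conj(-1) + 1*(exp(-I*pi/4))*conj(exp(-3*I*pi/4)) + 1*(I)*conj(-I) + 1*(-exp(I*pi/4))*conj(exp(-I*pi/4))]
      = (1/8)[(1) + (I) + (-1) + (-I) + (1) + (I) + (-1) + (-I)] = 0/8 = 0
  <chi_1*chi_2, chi_2> = (1/8)[1*(1)*conj(1) + 1*(exp(3*I*pi/4))*conj(I) + 1*(-I)*conj(-1) + 1*(-exp(-3*I*pi/4))*conj(-I) + 1*(-1)*conj(1) + 1*(exp(-I*pi/4))*conj(I) + 1*(I)*conj(-1) + 1*(-exp(I*pi/4))*conj(-I)]
      = (1/8)[(1) + (-exp(-3*I*pi/4)) + (I) + (-exp(-I*pi/4)) + (-1) + (-exp(I*pi/4)) + (-I) + (-exp(3*I*pi/4))] = 0/8 = 0
  <chi_1*chi_2, chi_3> = (1/8)[1*(1)*conj(1) + 1*(exp(3*I*pi/4))*conj(exp(3*I*pi/4)) + 1*(-I)*conj(-I) + 1*(-exp(-3*I*pi/4))*conj(exp(I*pi/4)) + 1*(-1)*conj(-1) + 1*(exp(-I*pi/4))*conj(exp(-I*pi/4)) + 1*(I)*conj(I) + 1*(-exp(I*pi/4))*conj(exp(-3*I*pi/4))]
      = (1/8)[(1) + (1) + (1) + (1) + (1) + (1) + (1) + (1)] = 8/8 = 1
  <chi_1*chi_2, chi_4> = (1/8)[1*(1)*conj(1) + 1*(exp(3*I*pi/4))*conj(-1) + 1*(-I)*conj(1) + 1*(-exp(-3*I*pi/4))*conj(-1) + 1*(-1)*conj(1) + 1*(exp(-I*pi/4))*conj(-1) + 1*(I)*conj(1) + 1*(-exp(I*pi/4))*conj(-1)]
      = (1/8)[(1) + (-exp(3*I*pi/4)) + (-I) + (exp(-3*I*pi/4)) + (-1) + (-exp(-I*pi/4)) + (I) + (exp(I*pi/4))] = 0/8 = 0
  <chi_1*chi_2, chi_5> = (1/8)[1*(1)*conj(1) + 1*(exp(3*I*pi/4))*conj(exp(-3*I*pi/4)) + 1*(-I)*conj(I) + 1*(-exp(-3*I*pi/4))*conj(exp(-I*pi/4)) + 1*(-1)*conj(-1) + 1*(exp(-I*pi/4))*conj(exp(I*pi/4)) + 1*(I)*conj(-I) + 1*(-exp(I*pi/4))*conj(exp(3*I*pi/4))]
      = (1/8)[(1) + (-I) + (-1) + (I) + (1) + (-I) + (-1) + (I)] = 0/8 = 0
  <chi_1*chi_2, chi_6> = (1/8)[1*(1)*conj(1) + 1*(exp(3*I*pi/4))*conj(-I) + 1*(-I)*conj(-1) + 1*(-exp(-3*I*pi/4))*conj(I) + 1*(-1)*conj(1) + 1*(exp(-I*pi/4))*conj(-I) + 1*(I)*conj(-1) + 1*(-exp(I*pi/4))*conj(I)]
      = (1/8)[(1) + (exp(-3*I*pi/4)) + (I) + (exp(-I*pi/4)) + (-1) + (exp(I*pi/4)) + (-I) + (exp(3*I*pi/4))] = 0/8 = 0
  <chi_1*chi_2, chi_7> = (1/8)[1*(1)*conj(1) + 1*(exp(3*I*pi/4))*conj(exp(-I*pi/4)) + 1*(-I)*conj(-I) + 1*(-exp(-3*I*pi/4))*conj(exp(-3*I*pi/4)) + 1*(-1)*conj(-1) + 1*(exp(-I*pi/4))*conj(exp(3*I*pi/4)) + 1*(I)*conj(I) + 1*(-exp(I*pi/4))*conj(exp(I*pi/4))]
      = (1/8)[(1) + (-1) + (1) + (-1) + (1) + (-1) + (1) + (-1)] = 0/8 = 0
(Exp terms are combined using exp(i*s)*conj(exp(i*t)) = exp(i*(s-t)), and sums of them are collapsed using the identity that for every m > 1 the m distinct m-th roots of unity sum to 0, e.g. 1 + exp(2*I*pi/3) + exp(-2*I*pi/3) = 0.)
Hence the multiplicities are chi_3: 1. Dimension check: dim(chi_1)*dim(chi_2) = 1*1 = 1 and sum (mult * dim) = 1*1 = 1.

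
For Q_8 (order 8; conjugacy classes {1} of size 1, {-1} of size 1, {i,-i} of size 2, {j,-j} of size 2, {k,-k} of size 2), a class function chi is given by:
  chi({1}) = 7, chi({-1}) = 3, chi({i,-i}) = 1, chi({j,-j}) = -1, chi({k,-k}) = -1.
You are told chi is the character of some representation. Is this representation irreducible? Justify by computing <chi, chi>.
Not irreducible (reducible): <chi, chi> = 8 > 1.

<chi, chi> = (1/|G|) sum_C |C| * |chi(C)|^2 = (1/8)[1*|7|^2 + 1*|3|^2 + 2*|1|^2 + 2*|-1|^2 + 2*|-1|^2]
  = (1/8)[(49) + (9) + (2) + (2) + (2)] = 64/8 = 8.
A character is irreducible iff <chi, chi> = 1, so this representation is reducible.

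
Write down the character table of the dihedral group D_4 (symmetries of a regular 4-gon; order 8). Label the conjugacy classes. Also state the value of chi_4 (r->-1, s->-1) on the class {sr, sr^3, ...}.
Conjugacy classes: {e} of size 1, {r^2} of size 1, {r^1, r^3} of size 2, {s, sr^2, ...} of size 2, {sr, sr^3, ...} of size 2.
Character table:
  irrep \ class              {e} (size 1)  {r^2} (size 1)  {r^1, r^3} (size 2)  {s, sr^2, ...} (size 2)  {sr, sr^3, ...} (size 2)
  chi_1 (triv)               1             1               1                    1                        1                       
  chi_2 (sign: r->1, s->-1)  1             1               1                    -1                       -1                      
  chi_3 (r->-1, s->1)        1             1               -1                   1                        -1                      
  chi_4 (r->-1, s->-1)       1             1               -1                   -1                       1                       
  chi_5 (2d, j=1)            2             -2              0                    0                        0                       

Spot check: chi_4 (r->-1, s->-1) on {sr, sr^3, ...} = 1.

D_4 has order 2*4 = 8 with 5 conjugacy classes, hence 5 irreducibles. Sum of squared dims 1 + 1 + 1 + 1 + 4 = 8 = |G|. Linear characters come from the abelianisation; the 2-dimensional irreps have character r^k -> 2*cos(2*pi*j*k/4), reflections -> 0.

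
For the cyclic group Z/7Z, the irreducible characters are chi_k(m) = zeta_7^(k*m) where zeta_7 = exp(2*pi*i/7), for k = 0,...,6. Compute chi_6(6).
chi_6(6) = zeta_7^36 = exp(2*I*pi/7)

Working: chi_6(6) = zeta_7^(6*6) = zeta_7^36. Since zeta_7^7 = 1, this equals zeta_7^1 = exp(2*pi*i*1/7) = exp(2*I*pi/7).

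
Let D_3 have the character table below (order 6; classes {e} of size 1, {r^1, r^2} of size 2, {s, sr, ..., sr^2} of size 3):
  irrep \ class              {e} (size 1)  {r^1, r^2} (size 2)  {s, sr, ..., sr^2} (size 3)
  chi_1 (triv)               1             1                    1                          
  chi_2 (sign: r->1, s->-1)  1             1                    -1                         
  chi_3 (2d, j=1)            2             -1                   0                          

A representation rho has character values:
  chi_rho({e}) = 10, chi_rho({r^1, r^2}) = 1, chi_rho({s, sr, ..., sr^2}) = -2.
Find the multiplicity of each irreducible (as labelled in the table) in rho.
Multiplicities: chi_1: 1, chi_2: 3, chi_3: 3.

Justification: Use <chi_rho, chi> = (1/|G|) sum_C |C| * chi_rho(C) * conj(chi(C)) with |G| = 6 for each irreducible chi in the table:
  <chi_rho, chi_1> = (1/6)[1*(10)*conj(1) + 2*(1)*conj(1) + 3*(-2)*conj(1)]
      = (1/6)[(10) + (2) + (-6)] = 6/6 = 1
  <chi_rho, chi_2> = (1/6)[1*(10)*conj(1) + 2*(1)*conj(1) + 3*(-2)*conj(-1)]
      = (1/6)[(10) + (2) + (6)] = 18/6 = 3
  <chi_rho, chi_3> = (1/6)[1*(10)*conj(2) + 2*(1)*conj(-1) + 3*(-2)*conj(0)]
      = (1/6)[(20) + (-2) + (0)] = 18/6 = 3
Dimension check: dim(rho) = sum (mult * dim) = 1*1 + 3*1 + 3*2 = 10 = chi_rho(e) = 10.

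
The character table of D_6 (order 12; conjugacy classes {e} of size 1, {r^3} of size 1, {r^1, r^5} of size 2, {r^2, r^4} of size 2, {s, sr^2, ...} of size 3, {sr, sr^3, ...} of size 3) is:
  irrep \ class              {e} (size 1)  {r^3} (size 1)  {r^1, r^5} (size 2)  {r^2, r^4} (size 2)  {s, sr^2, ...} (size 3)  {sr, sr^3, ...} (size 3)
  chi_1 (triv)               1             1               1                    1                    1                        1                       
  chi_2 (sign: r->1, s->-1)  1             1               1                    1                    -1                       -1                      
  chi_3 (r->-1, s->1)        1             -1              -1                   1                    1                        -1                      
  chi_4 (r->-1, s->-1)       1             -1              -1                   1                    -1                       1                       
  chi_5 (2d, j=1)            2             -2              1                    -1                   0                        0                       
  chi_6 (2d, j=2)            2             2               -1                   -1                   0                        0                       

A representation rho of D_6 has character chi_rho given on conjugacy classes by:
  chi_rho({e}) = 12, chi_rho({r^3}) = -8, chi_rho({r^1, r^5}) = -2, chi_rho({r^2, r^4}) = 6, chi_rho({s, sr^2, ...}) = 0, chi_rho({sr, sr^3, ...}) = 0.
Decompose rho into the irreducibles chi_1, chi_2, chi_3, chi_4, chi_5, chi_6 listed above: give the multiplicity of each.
Multiplicities: chi_1: 1, chi_2: 1, chi_3: 3, chi_4: 3, chi_5: 2, chi_6: 0.

Why: Use <chi_rho, chi> = (1/|G|) sum_C |C| * chi_rho(C) * conj(chi(C)) with |G| = 12 for each irreducible chi in the table:
  <chi_rho, chi_1> = (1/12)[1*(12)*conj(1) + 1*(-8)*conj(1) + 2*(-2)*conj(1) + 2*(6)*conj(1) + 3*(0)*conj(1) + 3*(0)*conj(1)]
      = (1/12)[(12) + (-8) + (-4) + (12) + (0) + (0)] = 12/12 = 1
  <chi_rho, chi_2> = (1/12)[1*(12)*conj(1) + 1*(-8)*conj(1) + 2*(-2)*conj(1) + 2*(6)*conj(1) + 3*(0)*conj(-1) + 3*(0)*conj(-1)]
      = (1/12)[(12) + (-8) + (-4) + (12) + (0) + (0)] = 12/12 = 1
  <chi_rho, chi_3> = (1/12)[1*(12)*conj(1) + 1*(-8)*conj(-1) + 2*(-2)*conj(-1) + 2*(6)*conj(1) + 3*(0)*conj(1) + 3*(0)*conj(-1)]
      = (1/12)[(12) + (8) + (4) + (12) + (0) + (0)] = 36/12 = 3
  <chi_rho, chi_4> = (1/12)[1*(12)*conj(1) + 1*(-8)*conj(-1) + 2*(-2)*conj(-1) + 2*(6)*conj(1) + 3*(0)*conj(-1) + 3*(0)*conj(1)]
      = (1/12)[(12) + (8) + (4) + (12) + (0) + (0)] = 36/12 = 3
  <chi_rho, chi_5> = (1/12)[1*(12)*conj(2) + 1*(-8)*conj(-2) + 2*(-2)*conj(1) + 2*(6)*conj(-1) + 3*(0)*conj(0) + 3*(0)*conj(0)]
      = (1/12)[(24) + (16) + (-4) + (-12) + (0) + (0)] = 24/12 = 2
  <chi_rho, chi_6> = (1/12)[1*(12)*conj(2) + 1*(-8)*conj(2) + 2*(-2)*conj(-1) + 2*(6)*conj(-1) + 3*(0)*conj(0) + 3*(0)*conj(0)]
      = (1/12)[(24) + (-16) + (4) + (-12) + (0) + (0)] = 0/12 = 0
Dimension check: dim(rho) = sum (mult * dim) = 1*1 + 1*1 + 3*1 + 3*1 + 2*2 + 0*2 = 12 = chi_rho(e) = 12.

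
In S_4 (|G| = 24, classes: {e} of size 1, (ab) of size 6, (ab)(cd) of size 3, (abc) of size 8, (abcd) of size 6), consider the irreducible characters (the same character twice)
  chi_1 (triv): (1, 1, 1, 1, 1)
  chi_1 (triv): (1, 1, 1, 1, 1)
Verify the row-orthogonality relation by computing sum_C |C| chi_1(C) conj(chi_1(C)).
Sum = 24 = |G| = 24; so <chi_1, chi_1> = 1 (norm-1 confirms irreducibility).

Proof sketch: Compute term by term over conjugacy classes (|C| * chi_1(C) * conj(chi_1(C))):
  1*(1)*conj(1) + 6*(1)*conj(1) + 3*(1)*conj(1) + 8*(1)*conj(1) + 6*(1)*conj(1)
  = (1) + (6) + (3) + (8) + (6)
  = 24.
Dividing by |G| = 24 gives 24/24 = 1, matching the row-orthogonality relation <chi_1, chi_1> = [chi_1 = chi_1].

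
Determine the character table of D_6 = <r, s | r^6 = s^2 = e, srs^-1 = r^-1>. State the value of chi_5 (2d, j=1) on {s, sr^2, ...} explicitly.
Conjugacy classes: {e} of size 1, {r^3} of size 1, {r^1, r^5} of size 2, {r^2, r^4} of size 2, {s, sr^2, ...} of size 3, {sr, sr^3, ...} of size 3.
Character table:
  irrep \ class              {e} (size 1)  {r^3} (size 1)  {r^1, r^5} (size 2)  {r^2, r^4} (size 2)  {s, sr^2, ...} (size 3)  {sr, sr^3, ...} (size 3)
  chi_1 (triv)               1             1               1                    1                    1                        1                       
  chi_2 (sign: r->1, s->-1)  1             1               1                    1                    -1                       -1                      
  chi_3 (r->-1, s->1)        1             -1              -1                   1                    1                        -1                      
  chi_4 (r->-1, s->-1)       1             -1              -1                   1                    -1                       1                       
  chi_5 (2d, j=1)            2             -2              1                    -1                   0                        0                       
  chi_6 (2d, j=2)            2             2               -1                   -1                   0                        0                       

Spot check: chi_5 (2d, j=1) on {s, sr^2, ...} = 0.

Working: D_6 has order 2*6 = 12 with 6 conjugacy classes, hence 6 irreducibles. Sum of squared dims 1 + 1 + 1 + 1 + 4 + 4 = 12 = |G|. Linear characters come from the abelianisation; the 2-dimensional irreps have character r^k -> 2*cos(2*pi*j*k/6), reflections -> 0.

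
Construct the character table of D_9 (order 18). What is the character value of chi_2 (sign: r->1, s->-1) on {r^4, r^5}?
Conjugacy classes: {e} of size 1, {r^1, r^8} of size 2, {r^2, r^7} of size 2, {r^3, r^6} of size 2, {r^4, r^5} of size 2, {s, sr, ..., sr^8} of size 9.
Character table:
  irrep \ class              {e} (size 1)  {r^1, r^8} (size 2)  {r^2, r^7} (size 2)  {r^3, r^6} (size 2)  {r^4, r^5} (size 2)  {s, sr, ..., sr^8} (size 9)
  chi_1 (triv)               1             1                    1                    1                    1                    1                          
  chi_2 (sign: r->1, s->-1)  1             1                    1                    1                    1                    -1                         
  chi_3 (2d, j=1)            2             2*cos(2*pi/9)        2*cos(4*pi/9)        -1                   -2*cos(pi/9)         0                          
  chi_4 (2d, j=2)            2             2*cos(4*pi/9)        -2*cos(pi/9)         -1                   2*cos(2*pi/9)        0                          
  chi_5 (2d, j=3)            2             -1                   -1                   2                    -1                   0                          
  chi_6 (2d, j=4)            2             -2*cos(pi/9)         2*cos(2*pi/9)        -1                   2*cos(4*pi/9)        0                          

Spot check: chi_2 (sign: r->1, s->-1) on {r^4, r^5} = 1.

Proof sketch: D_9 has order 2*9 = 18 with 6 conjugacy classes, hence 6 irreducibles. Sum of squared dims 1 + 1 + 4 + 4 + 4 + 4 = 18 = |G|. Linear characters come from the abelianisation; the 2-dimensional irreps have character r^k -> 2*cos(2*pi*j*k/9), reflections -> 0.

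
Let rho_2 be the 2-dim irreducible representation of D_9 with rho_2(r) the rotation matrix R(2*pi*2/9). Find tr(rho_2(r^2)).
chi_{rho_2}(r^2) = 2*cos(2*pi*2*2/9) = -2*cos(pi/9)

Argument: rho_2(r^2) is rotation by angle 2*pi*2*2/9, whose trace is 2*cos(2*pi*2*2/9) = -2*cos(pi/9).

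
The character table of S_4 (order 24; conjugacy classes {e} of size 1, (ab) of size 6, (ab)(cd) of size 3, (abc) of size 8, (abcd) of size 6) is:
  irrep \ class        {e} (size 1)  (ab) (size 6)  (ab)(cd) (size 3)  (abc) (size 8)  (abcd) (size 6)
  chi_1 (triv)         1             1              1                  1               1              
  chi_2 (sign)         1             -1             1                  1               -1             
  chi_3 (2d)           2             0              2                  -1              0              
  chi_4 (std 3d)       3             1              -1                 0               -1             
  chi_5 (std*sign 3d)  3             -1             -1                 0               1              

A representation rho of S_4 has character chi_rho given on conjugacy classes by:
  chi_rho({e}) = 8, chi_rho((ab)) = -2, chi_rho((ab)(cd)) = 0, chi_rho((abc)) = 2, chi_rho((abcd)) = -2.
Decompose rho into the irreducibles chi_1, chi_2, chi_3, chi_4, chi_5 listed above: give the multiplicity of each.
Multiplicities: chi_1: 0, chi_2: 2, chi_3: 0, chi_4: 1, chi_5: 1.

Solution. Use <chi_rho, chi> = (1/|G|) sum_C |C| * chi_rho(C) * conj(chi(C)) with |G| = 24 for each irreducible chi in the table:
  <chi_rho, chi_1> = (1/24)[1*(8)*conj(1) + 6*(-2)*conj(1) + 3*(0)*conj(1) + 8*(2)*conj(1) + 6*(-2)*conj(1)]
      = (1/24)[(8) + (-12) + (0) + (16) + (-12)] = 0/24 = 0
  <chi_rho, chi_2> = (1/24)[1*(8)*conj(1) + 6*(-2)*conj(-1) + 3*(0)*conj(1) + 8*(2)*conj(1) + 6*(-2)*conj(-1)]
      = (1/24)[(8) + (12) + (0) + (16) + (12)] = 48/24 = 2
  <chi_rho, chi_3> = (1/24)[1*(8)*conj(2) + 6*(-2)*conj(0) + 3*(0)*conj(2) + 8*(2)*conj(-1) + 6*(-2)*conj(0)]
      = (1/24)[(16) + (0) + (0) + (-16) + (0)] = 0/24 = 0
  <chi_rho, chi_4> = (1/24)[1*(8)*conj(3) + 6*(-2)*conj(1) + 3*(0)*conj(-1) + 8*(2)*conj(0) + 6*(-2)*conj(-1)]
      = (1/24)[(24) + (-12) + (0) + (0) + (12)] = 24/24 = 1
  <chi_rho, chi_5> = (1/24)[1*(8)*conj(3) + 6*(-2)*conj(-1) + 3*(0)*conj(-1) + 8*(2)*conj(0) + 6*(-2)*conj(1)]
      = (1/24)[(24) + (12) + (0) + (0) + (-12)] = 24/24 = 1
Dimension check: dim(rho) = sum (mult * dim) = 0*1 + 2*1 + 0*2 + 1*3 + 1*3 = 8 = chi_rho(e) = 8.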